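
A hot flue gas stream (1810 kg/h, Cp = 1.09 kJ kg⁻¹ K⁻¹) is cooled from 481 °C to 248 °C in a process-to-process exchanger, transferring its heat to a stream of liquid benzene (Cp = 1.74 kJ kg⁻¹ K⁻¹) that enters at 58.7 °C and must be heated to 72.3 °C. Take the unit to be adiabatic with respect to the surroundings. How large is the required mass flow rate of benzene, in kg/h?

Heat released by hot stream: Q = 1810 × 1.09 × (481 − 248) = 459690 kJ/h
Energy balance on cold side (adiabatic exchanger): Q = ṁ_c·Cp_c·(T_c,out − T_c,in)
ṁ_c = 459690 / [1.74 × (72.3 − 58.7)] = 19426 kg/h

ṁ_c = 19400 kg/h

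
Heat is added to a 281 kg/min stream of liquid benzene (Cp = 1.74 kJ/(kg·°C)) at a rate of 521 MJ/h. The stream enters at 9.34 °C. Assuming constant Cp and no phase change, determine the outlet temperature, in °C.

Q = 521 MJ/h = 8683.3 kJ/min
ΔT = Q/(ṁ·Cp) = 8683.3/(281×1.74) = 17.76 K
T_out = 9.34 + 17.76 = 27.1 °C

T_out = 27.1 °C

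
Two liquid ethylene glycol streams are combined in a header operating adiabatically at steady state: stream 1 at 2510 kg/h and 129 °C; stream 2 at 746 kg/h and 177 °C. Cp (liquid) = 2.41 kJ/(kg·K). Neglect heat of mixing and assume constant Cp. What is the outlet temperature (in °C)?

Energy balance with Q = 0: Σ ṁᵢCp,ᵢ(T_out − Tᵢ) = 0
T_out = Σ ṁᵢCp,ᵢTᵢ / Σ ṁᵢCp,ᵢ
      = 1.0986e+06 / 7847 = 140 °C

T_out = 140 °C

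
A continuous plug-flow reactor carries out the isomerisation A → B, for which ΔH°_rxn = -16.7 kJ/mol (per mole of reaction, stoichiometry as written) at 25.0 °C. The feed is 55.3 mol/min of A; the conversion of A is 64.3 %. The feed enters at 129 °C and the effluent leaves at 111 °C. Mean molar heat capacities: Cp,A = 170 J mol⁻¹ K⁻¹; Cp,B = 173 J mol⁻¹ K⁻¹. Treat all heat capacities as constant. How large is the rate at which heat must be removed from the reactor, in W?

Q_out = 12600 W

Extent of reaction ξ = 0.643 × 55.3 = 35.558 mol/min
Reaction term: ξ·ΔH°_rxn = 35.558 × -16.7 = -593.82 kJ/min
Sensible, feed 129→25 °C: -977.7 kJ/min
Outlet flows (mol/min): A 19.742, B 35.558
Sensible, products 25→111 °C: 817.66 kJ/min
Q = ΔH = -753.86 kJ/min = -12.564 kW
Heat removed = 12564 W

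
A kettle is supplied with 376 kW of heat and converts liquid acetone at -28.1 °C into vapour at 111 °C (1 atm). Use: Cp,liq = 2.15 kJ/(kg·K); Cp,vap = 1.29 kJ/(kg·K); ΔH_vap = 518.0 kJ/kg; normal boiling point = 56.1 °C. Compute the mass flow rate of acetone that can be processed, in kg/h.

ṁ = 1760 kg/h

Δh = 2.15×(56.1−-28.1) + 518.0 + 1.29×(111−56.1) = 769.85 kJ/kg
Q = 376 kW = 376 kJ/s = 1.3536e+06 kJ/h
ṁ = Q/Δh = 1.3536e+06 / 769.85 = 1758.3 kg/h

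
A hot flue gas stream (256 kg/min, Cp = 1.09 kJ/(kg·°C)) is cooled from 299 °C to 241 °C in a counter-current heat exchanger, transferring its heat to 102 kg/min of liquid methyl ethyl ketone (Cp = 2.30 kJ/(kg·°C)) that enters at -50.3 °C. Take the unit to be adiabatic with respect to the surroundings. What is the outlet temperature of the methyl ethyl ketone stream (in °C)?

T_c,out = 18.7 °C

Heat released by hot stream: Q = 256 × 1.09 × (299 − 241) = 16184 kJ/min
Energy balance on cold side (adiabatic exchanger): Q = ṁ_c·Cp_c·(T_c,out − T_c,in)
T_c,out = -50.3 + 16184/(102 × 2.30) = 18.687 °C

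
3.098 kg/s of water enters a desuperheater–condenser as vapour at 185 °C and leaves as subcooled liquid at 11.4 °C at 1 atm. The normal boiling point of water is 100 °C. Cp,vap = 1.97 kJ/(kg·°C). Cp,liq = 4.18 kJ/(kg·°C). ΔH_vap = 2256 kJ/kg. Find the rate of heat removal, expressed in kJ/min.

vapour 185→100 °C: -167.45 kJ/kg
condensation at 100 °C: -2256 kJ/kg
liquid 100→11.4 °C: -370.35 kJ/kg
Δh = -167.45 + -2256 + -370.35 = -2793.8 kJ/kg
Q = ṁ·Δh = 3.098 kg/s × -2793.8 kJ/kg = -8655.2 kJ/s
|Q| = 8655.2 kW = 519310 kJ/min

Q_c = 519000 kJ/min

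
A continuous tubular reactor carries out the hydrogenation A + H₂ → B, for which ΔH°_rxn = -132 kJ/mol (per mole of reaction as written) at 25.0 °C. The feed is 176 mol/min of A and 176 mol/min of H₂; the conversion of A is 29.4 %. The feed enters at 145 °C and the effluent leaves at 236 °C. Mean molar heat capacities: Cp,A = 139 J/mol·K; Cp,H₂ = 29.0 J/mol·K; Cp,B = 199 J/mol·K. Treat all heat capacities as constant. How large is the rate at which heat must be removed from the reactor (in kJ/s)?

Q_out = 63.4 kJ/s

Extent of reaction ξ = 0.294 × 176 = 51.744 mol/min
Reaction term: ξ·ΔH°_rxn = 51.744 × -132 = -6830.2 kJ/min
Sensible, feed 145→25 °C: -3548.2 kJ/min
Outlet flows (mol/min): A 124.26, H₂ 124.26, B 51.744
Sensible, products 25→236 °C: 6577.3 kJ/min
Q = ΔH = -3801.1 kJ/min = -63.351 kW
Heat removed = 63.351 kJ/s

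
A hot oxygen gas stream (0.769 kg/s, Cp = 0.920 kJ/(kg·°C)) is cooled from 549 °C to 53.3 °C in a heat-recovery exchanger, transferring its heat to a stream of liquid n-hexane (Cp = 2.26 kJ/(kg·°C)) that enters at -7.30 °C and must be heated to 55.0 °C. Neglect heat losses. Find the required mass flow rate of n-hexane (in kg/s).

Heat released by hot stream: Q = 0.769 × 0.920 × (549 − 53.3) = 350.7 kJ/s
Energy balance on cold side (adiabatic exchanger): Q = ṁ_c·Cp_c·(T_c,out − T_c,in)
ṁ_c = 350.7 / [2.26 × (55.0 − -7.30)] = 2.4908 kg/s

ṁ_c = 2.49 kg/s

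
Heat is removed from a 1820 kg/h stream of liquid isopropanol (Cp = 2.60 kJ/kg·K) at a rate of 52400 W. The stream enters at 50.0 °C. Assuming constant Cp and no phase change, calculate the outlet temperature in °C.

Q = 52400 W = 188640 kJ/h
ΔT = Q/(ṁ·Cp) = 188640/(1820×2.60) = 39.865 K
T_out = 50.0 − 39.865 = 10.135 °C

T_out = 10.1 °C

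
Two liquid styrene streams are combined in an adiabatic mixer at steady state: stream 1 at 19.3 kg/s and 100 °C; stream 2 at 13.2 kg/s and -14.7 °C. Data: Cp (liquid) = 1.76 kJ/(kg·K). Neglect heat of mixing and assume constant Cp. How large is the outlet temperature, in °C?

No heat crosses the boundary, so H_out = H_in.
Σ ṁᵢCp,ᵢTᵢ = 19.3×1.76×100 + 13.2×1.76×-14.7 = 3055.3
Σ ṁᵢCp,ᵢ = 19.3×1.76 + 13.2×1.76 = 57.2
T_out = 3055.3 / 57.2 = 53.414 °C

T_out = 53.4 °C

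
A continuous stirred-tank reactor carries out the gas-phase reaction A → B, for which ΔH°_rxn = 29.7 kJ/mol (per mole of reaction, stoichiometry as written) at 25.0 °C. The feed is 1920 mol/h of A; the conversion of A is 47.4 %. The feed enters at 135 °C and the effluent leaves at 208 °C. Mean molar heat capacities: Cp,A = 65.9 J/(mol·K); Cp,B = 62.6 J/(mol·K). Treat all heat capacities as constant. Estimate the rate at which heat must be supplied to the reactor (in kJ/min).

Q_in = 595 kJ/min

Extent of reaction ξ = 0.474 × 1920 = 910.08 mol/h
Reaction term: ξ·ΔH°_rxn = 910.08 × 29.7 = 27029 kJ/h
Sensible, feed 135→25 °C: -13918 kJ/h
Outlet flows (mol/h): A 1009.9, B 910.08
Sensible, products 25→208 °C: 22605 kJ/h
Q = ΔH = 35716 kJ/h = 9.9212 kW
Heat supplied = 595.27 kJ/min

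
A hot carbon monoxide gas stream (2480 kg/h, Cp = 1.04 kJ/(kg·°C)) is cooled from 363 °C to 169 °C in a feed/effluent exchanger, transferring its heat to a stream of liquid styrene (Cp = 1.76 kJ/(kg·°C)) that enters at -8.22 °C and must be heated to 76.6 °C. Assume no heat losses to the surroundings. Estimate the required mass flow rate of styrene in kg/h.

Heat released by hot stream: Q = 2480 × 1.04 × (363 − 169) = 500360 kJ/h
Energy balance on cold side (adiabatic exchanger): Q = ṁ_c·Cp_c·(T_c,out − T_c,in)
ṁ_c = 500360 / [1.76 × (76.6 − -8.22)] = 3351.8 kg/h

ṁ_c = 3350 kg/h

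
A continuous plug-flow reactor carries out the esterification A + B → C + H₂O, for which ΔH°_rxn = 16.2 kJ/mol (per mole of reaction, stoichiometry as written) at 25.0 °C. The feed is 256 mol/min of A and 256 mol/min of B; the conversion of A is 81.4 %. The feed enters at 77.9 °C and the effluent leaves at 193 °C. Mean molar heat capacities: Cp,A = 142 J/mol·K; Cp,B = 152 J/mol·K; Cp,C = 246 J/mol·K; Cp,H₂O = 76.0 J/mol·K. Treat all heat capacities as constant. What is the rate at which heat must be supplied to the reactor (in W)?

Extent of reaction ξ = 0.814 × 256 = 208.38 mol/min
Reaction term: ξ·ΔH°_rxn = 208.38 × 16.2 = 3375.8 kJ/min
Sensible, feed 77.9→25 °C: -3981.5 kJ/min
Outlet flows (mol/min): A 47.616, B 47.616, C 208.38, H₂O 208.38
Sensible, products 25→193 °C: 13625 kJ/min
Q = ΔH = 13019 kJ/min = 216.98 kW
Heat supplied = 216980 W

Q_in = 217000 W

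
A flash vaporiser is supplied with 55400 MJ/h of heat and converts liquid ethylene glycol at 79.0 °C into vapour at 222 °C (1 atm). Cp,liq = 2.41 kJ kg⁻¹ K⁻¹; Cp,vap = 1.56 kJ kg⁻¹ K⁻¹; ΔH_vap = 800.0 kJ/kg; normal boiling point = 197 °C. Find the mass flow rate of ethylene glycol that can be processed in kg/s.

ṁ = 13.7 kg/s

Δh = 2.41×(197−79.0) + 800.0 + 1.56×(222−197) = 1123.4 kJ/kg
Q = 55400 MJ/h = 15389 kJ/s = 15389 kJ/s
ṁ = Q/Δh = 15389 / 1123.4 = 13.699 kg/s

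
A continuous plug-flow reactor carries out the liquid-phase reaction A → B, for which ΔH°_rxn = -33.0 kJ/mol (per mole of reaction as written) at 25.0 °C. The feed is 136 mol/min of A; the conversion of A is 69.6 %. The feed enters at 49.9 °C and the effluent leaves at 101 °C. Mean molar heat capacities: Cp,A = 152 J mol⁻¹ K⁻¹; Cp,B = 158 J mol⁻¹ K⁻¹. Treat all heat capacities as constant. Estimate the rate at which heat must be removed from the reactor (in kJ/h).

Q_out = 121000 kJ/h

Extent of reaction ξ = 0.696 × 136 = 94.656 mol/min
Reaction term: ξ·ΔH°_rxn = 94.656 × -33.0 = -3123.6 kJ/min
Sensible, feed 49.9→25 °C: -514.73 kJ/min
Outlet flows (mol/min): A 41.344, B 94.656
Sensible, products 25→101 °C: 1614.2 kJ/min
Q = ΔH = -2024.1 kJ/min = -33.736 kW
Heat removed = 121450 kJ/h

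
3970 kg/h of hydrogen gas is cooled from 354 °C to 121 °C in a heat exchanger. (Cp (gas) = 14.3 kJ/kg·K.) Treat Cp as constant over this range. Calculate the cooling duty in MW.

Q = ṁ·Cp·ΔT = 3970 × 14.3 × (121 − 354) = -1.3228e+07 kJ/h
Converting: 1.3228e+07 / 3600 s = 3674.3 kW
Cooling duty = 3.6743 MW

Q_c = 3.67 MW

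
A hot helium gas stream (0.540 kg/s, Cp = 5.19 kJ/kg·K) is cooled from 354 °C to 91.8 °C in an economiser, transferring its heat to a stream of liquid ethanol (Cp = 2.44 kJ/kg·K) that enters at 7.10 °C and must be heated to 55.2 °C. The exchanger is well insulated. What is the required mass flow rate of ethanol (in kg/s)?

ṁ_c = 6.26 kg/s

Heat released by hot stream: Q = 0.540 × 5.19 × (354 − 91.8) = 734.84 kJ/s
Energy balance on cold side (adiabatic exchanger): Q = ṁ_c·Cp_c·(T_c,out − T_c,in)
ṁ_c = 734.84 / [2.44 × (55.2 − 7.10)] = 6.2612 kg/s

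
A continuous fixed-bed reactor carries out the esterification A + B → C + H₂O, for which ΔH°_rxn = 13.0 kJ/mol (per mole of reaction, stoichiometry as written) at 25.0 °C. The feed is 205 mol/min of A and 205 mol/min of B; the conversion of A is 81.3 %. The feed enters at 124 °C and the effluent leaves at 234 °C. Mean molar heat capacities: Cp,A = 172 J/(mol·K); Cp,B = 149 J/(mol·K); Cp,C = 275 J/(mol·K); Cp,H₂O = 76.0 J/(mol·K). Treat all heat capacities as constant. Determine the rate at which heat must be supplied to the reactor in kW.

Extent of reaction ξ = 0.813 × 205 = 166.66 mol/min
Reaction term: ξ·ΔH°_rxn = 166.66 × 13.0 = 2166.6 kJ/min
Sensible, feed 124→25 °C: -6514.7 kJ/min
Outlet flows (mol/min): A 38.335, B 38.335, C 166.66, H₂O 166.66
Sensible, products 25→234 °C: 14798 kJ/min
Q = ΔH = 10450 kJ/min = 174.17 kW
Heat supplied = 174.17 kW

Q_in = 174 kW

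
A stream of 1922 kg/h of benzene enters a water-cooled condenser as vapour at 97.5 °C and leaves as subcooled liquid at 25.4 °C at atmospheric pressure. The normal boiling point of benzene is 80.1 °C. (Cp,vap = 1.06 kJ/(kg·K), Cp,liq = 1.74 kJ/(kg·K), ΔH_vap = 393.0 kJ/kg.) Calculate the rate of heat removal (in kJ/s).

vapour 97.5→80.1 °C: -18.444 kJ/kg
condensation at 80.1 °C: -393 kJ/kg
liquid 80.1→25.4 °C: -95.178 kJ/kg
Δh = -18.444 + -393 + -95.178 = -506.62 kJ/kg
Q = ṁ·Δh = 1922 kg/h × -506.62 kJ/kg = -973730 kJ/h
|Q| = 270.48 kW

Q_c = 270 kJ/s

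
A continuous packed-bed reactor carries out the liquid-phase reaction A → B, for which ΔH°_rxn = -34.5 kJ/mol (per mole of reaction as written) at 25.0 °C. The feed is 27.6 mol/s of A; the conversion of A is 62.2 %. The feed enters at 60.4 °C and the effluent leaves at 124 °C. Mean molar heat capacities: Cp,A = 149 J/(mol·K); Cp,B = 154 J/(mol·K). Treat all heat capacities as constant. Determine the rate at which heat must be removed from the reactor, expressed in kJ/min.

Q_out = 19300 kJ/min

Extent of reaction ξ = 0.622 × 27.6 = 17.167 mol/s
Reaction term: ξ·ΔH°_rxn = 17.167 × -34.5 = -592.27 kJ/s
Sensible, feed 60.4→25 °C: -145.58 kJ/s
Outlet flows (mol/s): A 10.433, B 17.167
Sensible, products 25→124 °C: 415.63 kJ/s
Q = ΔH = -322.22 kJ/s = -322.22 kW
Heat removed = 19333 kJ/min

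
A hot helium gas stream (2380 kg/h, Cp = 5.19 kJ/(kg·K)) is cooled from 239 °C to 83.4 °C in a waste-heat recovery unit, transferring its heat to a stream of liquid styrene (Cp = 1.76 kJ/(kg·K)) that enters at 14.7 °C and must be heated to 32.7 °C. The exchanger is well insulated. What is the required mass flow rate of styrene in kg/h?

Heat released by hot stream: Q = 2380 × 5.19 × (239 − 83.4) = 1.922e+06 kJ/h
Energy balance on cold side (adiabatic exchanger): Q = ṁ_c·Cp_c·(T_c,out − T_c,in)
ṁ_c = 1.922e+06 / [1.76 × (32.7 − 14.7)] = 60669 kg/h

ṁ_c = 60700 kg/h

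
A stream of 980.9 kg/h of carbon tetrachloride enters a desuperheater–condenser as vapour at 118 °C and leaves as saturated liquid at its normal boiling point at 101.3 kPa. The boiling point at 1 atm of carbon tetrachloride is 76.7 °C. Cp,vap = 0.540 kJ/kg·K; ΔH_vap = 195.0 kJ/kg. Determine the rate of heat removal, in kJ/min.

Q_c = 3550 kJ/min

vapour 118→76.7 °C: -22.302 kJ/kg
condensation at 76.7 °C: -195 kJ/kg
Δh = -22.302 + -195 = -217.3 kJ/kg
Q = ṁ·Δh = 980.9 kg/h × -217.3 kJ/kg = -213150 kJ/h
|Q| = 59.209 kW = 3552.5 kJ/min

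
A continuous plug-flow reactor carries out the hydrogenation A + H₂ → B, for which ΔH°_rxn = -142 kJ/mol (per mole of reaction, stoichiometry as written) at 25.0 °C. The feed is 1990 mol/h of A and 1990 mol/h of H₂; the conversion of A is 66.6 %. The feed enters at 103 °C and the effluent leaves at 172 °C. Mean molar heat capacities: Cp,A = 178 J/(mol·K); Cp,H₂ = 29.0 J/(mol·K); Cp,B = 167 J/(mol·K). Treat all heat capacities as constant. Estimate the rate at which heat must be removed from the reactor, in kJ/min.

Extent of reaction ξ = 0.666 × 1990 = 1325.3 mol/h
Reaction term: ξ·ΔH°_rxn = 1325.3 × -142 = -188200 kJ/h
Sensible, feed 103→25 °C: -32131 kJ/h
Outlet flows (mol/h): A 664.66, H₂ 664.66, B 1325.3
Sensible, products 25→172 °C: 52761 kJ/h
Q = ΔH = -167570 kJ/h = -46.547 kW
Heat removed = 2792.8 kJ/min

Q_out = 2790 kJ/min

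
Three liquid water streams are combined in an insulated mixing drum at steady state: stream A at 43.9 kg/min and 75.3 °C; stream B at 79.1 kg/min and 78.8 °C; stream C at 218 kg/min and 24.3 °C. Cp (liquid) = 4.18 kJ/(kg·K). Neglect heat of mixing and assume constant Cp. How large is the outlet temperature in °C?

Energy balance with Q = 0: Σ ṁᵢCp,ᵢ(T_out − Tᵢ) = 0
T_out = Σ ṁᵢCp,ᵢTᵢ / Σ ṁᵢCp,ᵢ
      = 62015 / 1425.4 = 43.508 °C

T_out = 43.5 °C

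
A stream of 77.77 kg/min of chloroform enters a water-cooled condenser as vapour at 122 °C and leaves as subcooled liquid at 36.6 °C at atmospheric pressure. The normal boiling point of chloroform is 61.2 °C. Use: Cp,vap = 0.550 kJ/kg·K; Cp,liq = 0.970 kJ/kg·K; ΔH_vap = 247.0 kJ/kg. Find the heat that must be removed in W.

vapour 122→61.2 °C: -33.44 kJ/kg
condensation at 61.2 °C: -247 kJ/kg
liquid 61.2→36.6 °C: -23.862 kJ/kg
Δh = -33.44 + -247 + -23.862 = -304.3 kJ/kg
Q = ṁ·Δh = 77.77 kg/min × -304.3 kJ/kg = -23666 kJ/min
|Q| = 394.43 kW = 394430 W

Q_c = 394000 W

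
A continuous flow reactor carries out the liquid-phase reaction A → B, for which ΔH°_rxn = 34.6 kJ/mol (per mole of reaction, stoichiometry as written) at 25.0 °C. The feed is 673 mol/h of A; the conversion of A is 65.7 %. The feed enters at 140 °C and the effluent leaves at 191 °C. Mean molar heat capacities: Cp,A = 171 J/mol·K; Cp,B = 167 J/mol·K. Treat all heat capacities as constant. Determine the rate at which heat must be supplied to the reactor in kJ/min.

Extent of reaction ξ = 0.657 × 673 = 442.16 mol/h
Reaction term: ξ·ΔH°_rxn = 442.16 × 34.6 = 15299 kJ/h
Sensible, feed 140→25 °C: -13235 kJ/h
Outlet flows (mol/h): A 230.84, B 442.16
Sensible, products 25→191 °C: 18810 kJ/h
Q = ΔH = 20874 kJ/h = 5.7984 kW
Heat supplied = 347.91 kJ/min

Q_in = 348 kJ/min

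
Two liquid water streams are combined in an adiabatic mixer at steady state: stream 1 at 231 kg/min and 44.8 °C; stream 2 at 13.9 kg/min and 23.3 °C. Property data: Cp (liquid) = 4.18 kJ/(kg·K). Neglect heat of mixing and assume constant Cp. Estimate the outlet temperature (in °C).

Energy balance with Q = 0: Σ ṁᵢCp,ᵢ(T_out − Tᵢ) = 0
T_out = Σ ṁᵢCp,ᵢTᵢ / Σ ṁᵢCp,ᵢ
      = 44612 / 1023.7 = 43.58 °C

T_out = 43.6 °C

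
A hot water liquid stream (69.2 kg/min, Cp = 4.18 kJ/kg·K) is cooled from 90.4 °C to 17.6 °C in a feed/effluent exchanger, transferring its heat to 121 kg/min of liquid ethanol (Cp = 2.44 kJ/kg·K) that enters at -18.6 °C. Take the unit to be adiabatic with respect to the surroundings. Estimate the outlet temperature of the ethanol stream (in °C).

T_c,out = 52.7 °C

Heat released by hot stream: Q = 69.2 × 4.18 × (90.4 − 17.6) = 21058 kJ/min
Energy balance on cold side (adiabatic exchanger): Q = ṁ_c·Cp_c·(T_c,out − T_c,in)
T_c,out = -18.6 + 21058/(121 × 2.44) = 52.724 °C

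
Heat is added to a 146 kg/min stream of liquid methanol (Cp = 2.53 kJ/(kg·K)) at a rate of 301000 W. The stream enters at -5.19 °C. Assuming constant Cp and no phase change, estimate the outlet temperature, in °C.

T_out = 43.7 °C

Q = 301000 W = 18060 kJ/min
ΔT = Q/(ṁ·Cp) = 18060/(146×2.53) = 48.893 K
T_out = -5.19 + 48.893 = 43.703 °C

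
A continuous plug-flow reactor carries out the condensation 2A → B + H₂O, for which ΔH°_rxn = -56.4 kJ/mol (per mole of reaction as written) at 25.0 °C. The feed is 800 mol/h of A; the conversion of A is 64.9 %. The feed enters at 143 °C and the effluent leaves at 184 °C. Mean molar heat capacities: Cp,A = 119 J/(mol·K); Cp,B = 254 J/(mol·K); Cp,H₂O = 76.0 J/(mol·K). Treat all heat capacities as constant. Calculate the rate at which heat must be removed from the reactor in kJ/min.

Extent of reaction ξ = 0.649 × 800 / 2 = 259.6 mol/h
Reaction term: ξ·ΔH°_rxn = 259.6 × -56.4 = -14641 kJ/h
Sensible, feed 143→25 °C: -11234 kJ/h
Outlet flows (mol/h): A 280.8, B 259.6, H₂O 259.6
Sensible, products 25→184 °C: 18934 kJ/h
Q = ΔH = -6940.8 kJ/h = -1.928 kW
Heat removed = 115.68 kJ/min

Q_out = 116 kJ/min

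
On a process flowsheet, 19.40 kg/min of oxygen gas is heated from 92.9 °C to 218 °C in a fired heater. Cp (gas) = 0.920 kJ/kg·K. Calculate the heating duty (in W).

Q = 37200 W

Q = ṁ·Cp·ΔT = 19.40 × 0.920 × (218 − 92.9) = 2232.8 kJ/min
Converting: 2232.8 / 60 s = 37.213 kW
Heating duty = 37213 W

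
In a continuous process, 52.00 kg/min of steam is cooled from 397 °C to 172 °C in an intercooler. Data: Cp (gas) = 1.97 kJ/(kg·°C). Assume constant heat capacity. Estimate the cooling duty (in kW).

Q_c = 384 kW

Q = ṁ·Cp·ΔT = 52.00 × 1.97 × (172 − 397) = -23049 kJ/min
Converting: 23049 / 60 s = 384.15 kW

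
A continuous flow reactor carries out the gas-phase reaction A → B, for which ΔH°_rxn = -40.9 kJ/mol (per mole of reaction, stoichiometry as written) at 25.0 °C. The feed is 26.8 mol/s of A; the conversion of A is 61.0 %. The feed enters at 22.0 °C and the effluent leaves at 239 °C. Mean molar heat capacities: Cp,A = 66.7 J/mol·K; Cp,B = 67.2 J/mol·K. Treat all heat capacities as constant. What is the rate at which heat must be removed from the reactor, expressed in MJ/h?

Extent of reaction ξ = 0.610 × 26.8 = 16.348 mol/s
Reaction term: ξ·ΔH°_rxn = 16.348 × -40.9 = -668.63 kJ/s
Sensible, feed 22.0→25 °C: 5.3627 kJ/s
Outlet flows (mol/s): A 10.452, B 16.348
Sensible, products 25→239 °C: 384.29 kJ/s
Q = ΔH = -278.98 kJ/s = -278.98 kW
Heat removed = 1004.3 MJ/h

Q_out = 1000 MJ/h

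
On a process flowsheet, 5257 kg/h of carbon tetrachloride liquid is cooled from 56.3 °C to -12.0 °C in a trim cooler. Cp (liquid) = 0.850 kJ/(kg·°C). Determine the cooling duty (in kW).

Q = ṁ·Cp·ΔT = 5257 × 0.850 × (-12.0 − 56.3) = -305200 kJ/h
Converting: 305200 / 3600 s = 84.776 kW

Q_c = 84.8 kW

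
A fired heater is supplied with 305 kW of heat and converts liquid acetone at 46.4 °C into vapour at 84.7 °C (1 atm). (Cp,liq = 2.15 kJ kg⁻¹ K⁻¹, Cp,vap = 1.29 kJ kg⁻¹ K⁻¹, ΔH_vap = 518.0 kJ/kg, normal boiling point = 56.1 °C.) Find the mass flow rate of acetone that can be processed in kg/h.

Δh = 2.15×(56.1−46.4) + 518.0 + 1.29×(84.7−56.1) = 575.75 kJ/kg
Q = 305 kW = 305 kJ/s = 1.098e+06 kJ/h
ṁ = Q/Δh = 1.098e+06 / 575.75 = 1907.1 kg/h

ṁ = 1910 kg/h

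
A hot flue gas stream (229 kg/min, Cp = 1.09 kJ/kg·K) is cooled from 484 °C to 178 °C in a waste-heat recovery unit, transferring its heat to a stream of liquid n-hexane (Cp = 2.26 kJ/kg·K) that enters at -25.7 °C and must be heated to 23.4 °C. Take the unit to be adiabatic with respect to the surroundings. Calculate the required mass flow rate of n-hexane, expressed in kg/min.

ṁ_c = 688 kg/min

Heat released by hot stream: Q = 229 × 1.09 × (484 − 178) = 76381 kJ/min
Energy balance on cold side (adiabatic exchanger): Q = ṁ_c·Cp_c·(T_c,out − T_c,in)
ṁ_c = 76381 / [2.26 × (23.4 − -25.7)] = 688.32 kg/min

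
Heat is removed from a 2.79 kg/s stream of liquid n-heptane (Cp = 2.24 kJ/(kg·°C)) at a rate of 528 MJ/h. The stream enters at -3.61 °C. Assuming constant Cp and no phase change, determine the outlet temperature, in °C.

T_out = -27.1 °C

Q = 528 MJ/h = 146.67 kJ/s
ΔT = Q/(ṁ·Cp) = 146.67/(2.79×2.24) = 23.468 K
T_out = -3.61 − 23.468 = -27.078 °C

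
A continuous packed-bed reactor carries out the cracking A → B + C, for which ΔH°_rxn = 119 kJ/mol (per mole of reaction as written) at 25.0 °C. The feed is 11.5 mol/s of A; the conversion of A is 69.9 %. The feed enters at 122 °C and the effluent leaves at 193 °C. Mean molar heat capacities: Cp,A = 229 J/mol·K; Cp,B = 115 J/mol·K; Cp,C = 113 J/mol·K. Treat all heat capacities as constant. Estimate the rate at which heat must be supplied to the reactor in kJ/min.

Extent of reaction ξ = 0.699 × 11.5 = 8.0385 mol/s
Reaction term: ξ·ΔH°_rxn = 8.0385 × 119 = 956.58 kJ/s
Sensible, feed 122→25 °C: -255.45 kJ/s
Outlet flows (mol/s): A 3.4615, B 8.0385, C 8.0385
Sensible, products 25→193 °C: 441.08 kJ/s
Q = ΔH = 1142.2 kJ/s = 1142.2 kW
Heat supplied = 68533 kJ/min

Q_in = 68500 kJ/min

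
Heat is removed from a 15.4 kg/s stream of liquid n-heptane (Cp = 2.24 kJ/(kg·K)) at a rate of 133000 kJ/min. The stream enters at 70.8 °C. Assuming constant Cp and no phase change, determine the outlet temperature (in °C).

Q = 133000 kJ/min = 2216.7 kJ/s
ΔT = Q/(ṁ·Cp) = 2216.7/(15.4×2.24) = 64.259 K
T_out = 70.8 − 64.259 = 6.5413 °C

T_out = 6.54 °C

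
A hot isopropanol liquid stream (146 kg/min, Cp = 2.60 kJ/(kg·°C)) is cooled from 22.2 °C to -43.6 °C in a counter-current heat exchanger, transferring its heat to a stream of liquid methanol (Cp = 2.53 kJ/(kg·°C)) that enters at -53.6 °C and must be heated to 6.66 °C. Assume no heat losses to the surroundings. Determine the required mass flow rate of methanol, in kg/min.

Heat released by hot stream: Q = 146 × 2.60 × (22.2 − -43.6) = 24978 kJ/min
Energy balance on cold side (adiabatic exchanger): Q = ṁ_c·Cp_c·(T_c,out − T_c,in)
ṁ_c = 24978 / [2.53 × (6.66 − -53.6)] = 163.83 kg/min

ṁ_c = 164 kg/min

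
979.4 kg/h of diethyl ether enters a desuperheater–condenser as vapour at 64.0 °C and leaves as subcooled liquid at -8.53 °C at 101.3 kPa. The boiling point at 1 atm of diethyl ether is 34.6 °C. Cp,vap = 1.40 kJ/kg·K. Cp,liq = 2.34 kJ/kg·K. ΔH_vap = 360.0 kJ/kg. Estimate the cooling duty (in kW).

vapour 64.0→34.6 °C: -41.16 kJ/kg
condensation at 34.6 °C: -360 kJ/kg
liquid 34.6→-8.53 °C: -100.92 kJ/kg
Δh = -41.16 + -360 + -100.92 = -502.08 kJ/kg
Q = ṁ·Δh = 979.4 kg/h × -502.08 kJ/kg = -491740 kJ/h
|Q| = 136.59 kW

Q_c = 137 kW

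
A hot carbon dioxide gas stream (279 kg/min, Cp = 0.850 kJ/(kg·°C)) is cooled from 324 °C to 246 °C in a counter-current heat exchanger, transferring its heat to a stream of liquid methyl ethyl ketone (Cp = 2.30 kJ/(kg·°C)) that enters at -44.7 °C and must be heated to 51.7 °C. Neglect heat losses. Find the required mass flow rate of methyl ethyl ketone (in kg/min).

Heat released by hot stream: Q = 279 × 0.850 × (324 − 246) = 18498 kJ/min
Energy balance on cold side (adiabatic exchanger): Q = ṁ_c·Cp_c·(T_c,out − T_c,in)
ṁ_c = 18498 / [2.30 × (51.7 − -44.7)] = 83.428 kg/min

ṁ_c = 83.4 kg/min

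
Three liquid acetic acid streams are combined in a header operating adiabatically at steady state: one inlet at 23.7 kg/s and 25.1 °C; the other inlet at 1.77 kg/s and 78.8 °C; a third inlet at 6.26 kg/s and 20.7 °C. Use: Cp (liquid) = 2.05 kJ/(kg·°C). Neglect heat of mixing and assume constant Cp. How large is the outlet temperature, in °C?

T_out = 27.2 °C

No heat crosses the boundary, so H_out = H_in.
Σ ṁᵢCp,ᵢTᵢ = 23.7×2.05×25.1 + 1.77×2.05×78.8 + 6.26×2.05×20.7 = 1771.1
Σ ṁᵢCp,ᵢ = 23.7×2.05 + 1.77×2.05 + 6.26×2.05 = 65.046
T_out = 1771.1 / 65.046 = 27.227 °C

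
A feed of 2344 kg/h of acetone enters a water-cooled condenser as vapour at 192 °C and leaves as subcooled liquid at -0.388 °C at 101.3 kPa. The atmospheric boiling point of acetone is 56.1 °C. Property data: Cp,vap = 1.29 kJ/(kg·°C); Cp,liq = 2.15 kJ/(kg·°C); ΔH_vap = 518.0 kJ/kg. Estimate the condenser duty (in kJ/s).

Q_c = 530 kJ/s

vapour 192→56.1 °C: -175.31 kJ/kg
condensation at 56.1 °C: -518 kJ/kg
liquid 56.1→-0.388 °C: -121.45 kJ/kg
Δh = -175.31 + -518 + -121.45 = -814.76 kJ/kg
Q = ṁ·Δh = 2344 kg/h × -814.76 kJ/kg = -1.9098e+06 kJ/h
|Q| = 530.5 kW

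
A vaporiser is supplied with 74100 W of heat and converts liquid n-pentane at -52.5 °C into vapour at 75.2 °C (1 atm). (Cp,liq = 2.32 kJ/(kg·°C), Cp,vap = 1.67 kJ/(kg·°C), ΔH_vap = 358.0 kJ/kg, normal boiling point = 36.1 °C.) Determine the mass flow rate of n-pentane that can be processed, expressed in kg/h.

Δh = 2.32×(36.1−-52.5) + 358.0 + 1.67×(75.2−36.1) = 628.85 kJ/kg
Q = 74100 W = 74.1 kJ/s = 266760 kJ/h
ṁ = Q/Δh = 266760 / 628.85 = 424.2 kg/h

ṁ = 424 kg/h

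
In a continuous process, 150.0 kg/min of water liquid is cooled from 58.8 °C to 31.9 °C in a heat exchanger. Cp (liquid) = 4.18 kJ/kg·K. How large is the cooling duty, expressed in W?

Q = ṁ·Cp·ΔT = 150.0 × 4.18 × (31.9 − 58.8) = -16866 kJ/min
Converting: 16866 / 60 s = 281.1 kW
Cooling duty = 281100 W

Q_c = 281000 W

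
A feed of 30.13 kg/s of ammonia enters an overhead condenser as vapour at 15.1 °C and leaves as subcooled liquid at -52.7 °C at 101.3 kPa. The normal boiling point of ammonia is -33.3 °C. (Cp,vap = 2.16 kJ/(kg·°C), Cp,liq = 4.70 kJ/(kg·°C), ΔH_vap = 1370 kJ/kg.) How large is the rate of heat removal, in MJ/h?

Q_c = 170000 MJ/h

vapour 15.1→-33.3 °C: -104.54 kJ/kg
condensation at -33.3 °C: -1370 kJ/kg
liquid -33.3→-52.7 °C: -91.18 kJ/kg
Δh = -104.54 + -1370 + -91.18 = -1565.7 kJ/kg
Q = ṁ·Δh = 30.13 kg/s × -1565.7 kJ/kg = -47175 kJ/s
|Q| = 47175 kW = 169830 MJ/h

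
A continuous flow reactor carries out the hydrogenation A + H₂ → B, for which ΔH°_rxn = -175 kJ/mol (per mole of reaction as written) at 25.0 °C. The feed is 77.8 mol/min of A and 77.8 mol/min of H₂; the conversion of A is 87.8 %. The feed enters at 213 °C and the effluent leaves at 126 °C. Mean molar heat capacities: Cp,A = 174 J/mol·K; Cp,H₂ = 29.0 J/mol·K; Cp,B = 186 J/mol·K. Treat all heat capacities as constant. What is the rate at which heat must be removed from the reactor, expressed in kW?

Q_out = 224 kW

Extent of reaction ξ = 0.878 × 77.8 = 68.308 mol/min
Reaction term: ξ·ΔH°_rxn = 68.308 × -175 = -11954 kJ/min
Sensible, feed 213→25 °C: -2969.2 kJ/min
Outlet flows (mol/min): A 9.4916, H₂ 9.4916, B 68.308
Sensible, products 25→126 °C: 1477.8 kJ/min
Q = ΔH = -13445 kJ/min = -224.09 kW
Heat removed = 224.09 kW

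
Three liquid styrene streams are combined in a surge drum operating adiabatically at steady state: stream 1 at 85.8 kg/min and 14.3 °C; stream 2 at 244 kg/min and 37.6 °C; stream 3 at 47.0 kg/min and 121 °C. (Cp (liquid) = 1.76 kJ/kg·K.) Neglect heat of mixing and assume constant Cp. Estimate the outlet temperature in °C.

T_out = 42.7 °C

Adiabatic, steady state ⇒ Σ ṁᵢCp,ᵢ(T_out − Tᵢ) = 0
T_out = Σ ṁᵢCp,ᵢTᵢ / Σ ṁᵢCp,ᵢ
      = 28315 / 663.17 = 42.697 °C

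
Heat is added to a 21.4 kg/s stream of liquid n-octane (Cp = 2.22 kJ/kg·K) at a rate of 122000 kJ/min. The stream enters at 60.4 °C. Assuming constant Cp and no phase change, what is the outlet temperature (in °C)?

T_out = 103 °C

Q = 122000 kJ/min = 2033.3 kJ/s
ΔT = Q/(ṁ·Cp) = 2033.3/(21.4×2.22) = 42.8 K
T_out = 60.4 + 42.8 = 103.2 °C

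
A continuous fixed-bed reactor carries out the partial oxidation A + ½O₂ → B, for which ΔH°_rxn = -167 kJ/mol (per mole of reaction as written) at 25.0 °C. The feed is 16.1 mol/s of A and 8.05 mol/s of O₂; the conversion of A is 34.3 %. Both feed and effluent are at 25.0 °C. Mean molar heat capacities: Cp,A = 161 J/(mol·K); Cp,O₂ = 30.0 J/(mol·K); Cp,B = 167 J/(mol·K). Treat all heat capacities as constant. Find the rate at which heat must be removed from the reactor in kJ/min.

Q_out = 55300 kJ/min

Extent of reaction ξ = 0.343 × 16.1 = 5.5223 mol/s
Reaction term: ξ·ΔH°_rxn = 5.5223 × -167 = -922.22 kJ/s
Q = ΔH = -922.22 kJ/s = -922.22 kW
Heat removed = 55333 kJ/min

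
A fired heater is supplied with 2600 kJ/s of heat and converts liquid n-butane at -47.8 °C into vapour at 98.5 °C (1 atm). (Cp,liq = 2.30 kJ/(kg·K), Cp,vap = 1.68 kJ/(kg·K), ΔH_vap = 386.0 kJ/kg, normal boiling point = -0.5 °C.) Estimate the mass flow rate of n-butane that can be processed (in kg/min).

Δh = 2.30×(-0.5−-47.8) + 386.0 + 1.68×(98.5−-0.5) = 661.11 kJ/kg
Q = 2600 kJ/s = 2600 kJ/s = 156000 kJ/min
ṁ = Q/Δh = 156000 / 661.11 = 235.97 kg/min

ṁ = 236 kg/min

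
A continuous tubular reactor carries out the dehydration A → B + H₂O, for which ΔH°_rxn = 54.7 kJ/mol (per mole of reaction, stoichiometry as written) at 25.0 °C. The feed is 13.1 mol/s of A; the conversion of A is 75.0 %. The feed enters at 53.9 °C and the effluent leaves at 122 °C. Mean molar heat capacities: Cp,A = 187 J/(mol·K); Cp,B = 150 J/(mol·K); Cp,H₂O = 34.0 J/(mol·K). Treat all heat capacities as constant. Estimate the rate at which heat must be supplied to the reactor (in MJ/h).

Q_in = 2530 MJ/h

Extent of reaction ξ = 0.750 × 13.1 = 9.825 mol/s
Reaction term: ξ·ΔH°_rxn = 9.825 × 54.7 = 537.43 kJ/s
Sensible, feed 53.9→25 °C: -70.796 kJ/s
Outlet flows (mol/s): A 3.275, B 9.825, H₂O 9.825
Sensible, products 25→122 °C: 234.76 kJ/s
Q = ΔH = 701.39 kJ/s = 701.39 kW
Heat supplied = 2525 MJ/h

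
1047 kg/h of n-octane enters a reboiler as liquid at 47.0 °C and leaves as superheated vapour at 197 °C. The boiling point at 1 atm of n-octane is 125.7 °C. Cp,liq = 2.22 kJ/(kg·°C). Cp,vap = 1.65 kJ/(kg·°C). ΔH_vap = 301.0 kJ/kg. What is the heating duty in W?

liquid 47.0→125.7 °C: 174.71 kJ/kg
vaporisation at 125.7 °C: 301 kJ/kg
vapour 125.7→197 °C: 117.64 kJ/kg
Δh = 174.71 + 301 + 117.64 = 593.36 kJ/kg
Q = ṁ·Δh = 1047 kg/h × 593.36 kJ/kg = 621250 kJ/h
|Q| = 172.57 kW = 172570 W

Q = 173000 W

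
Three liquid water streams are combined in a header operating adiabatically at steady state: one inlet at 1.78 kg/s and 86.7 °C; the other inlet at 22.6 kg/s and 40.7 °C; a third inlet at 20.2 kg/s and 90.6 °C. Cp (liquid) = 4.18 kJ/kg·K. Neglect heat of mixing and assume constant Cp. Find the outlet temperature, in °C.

No heat crosses the boundary, so H_out = H_in.
T_out = Σ ṁᵢCp,ᵢTᵢ / Σ ṁᵢCp,ᵢ
      = 12140 / 186.34 = 65.147 °C

T_out = 65.1 °C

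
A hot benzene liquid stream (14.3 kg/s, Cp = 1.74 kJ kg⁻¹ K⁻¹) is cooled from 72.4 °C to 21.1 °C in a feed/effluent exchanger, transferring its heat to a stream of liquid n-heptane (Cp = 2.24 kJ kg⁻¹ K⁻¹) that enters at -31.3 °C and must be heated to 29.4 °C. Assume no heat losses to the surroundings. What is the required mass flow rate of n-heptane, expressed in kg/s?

Heat released by hot stream: Q = 14.3 × 1.74 × (72.4 − 21.1) = 1276.4 kJ/s
Energy balance on cold side (adiabatic exchanger): Q = ṁ_c·Cp_c·(T_c,out − T_c,in)
ṁ_c = 1276.4 / [2.24 × (29.4 − -31.3)] = 9.3878 kg/s

ṁ_c = 9.39 kg/s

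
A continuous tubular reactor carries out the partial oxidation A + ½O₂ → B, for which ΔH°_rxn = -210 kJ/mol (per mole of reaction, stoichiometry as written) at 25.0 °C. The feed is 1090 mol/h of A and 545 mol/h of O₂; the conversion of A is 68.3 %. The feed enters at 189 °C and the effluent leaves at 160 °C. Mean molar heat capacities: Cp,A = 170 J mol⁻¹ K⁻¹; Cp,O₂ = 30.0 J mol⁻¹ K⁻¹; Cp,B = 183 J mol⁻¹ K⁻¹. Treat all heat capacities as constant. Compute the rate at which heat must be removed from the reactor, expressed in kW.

Extent of reaction ξ = 0.683 × 1090 = 744.47 mol/h
Reaction term: ξ·ΔH°_rxn = 744.47 × -210 = -156340 kJ/h
Sensible, feed 189→25 °C: -33071 kJ/h
Outlet flows (mol/h): A 345.53, O₂ 172.76, B 744.47
Sensible, products 25→160 °C: 27022 kJ/h
Q = ΔH = -162390 kJ/h = -45.108 kW
Heat removed = 45.108 kW

Q_out = 45.1 kW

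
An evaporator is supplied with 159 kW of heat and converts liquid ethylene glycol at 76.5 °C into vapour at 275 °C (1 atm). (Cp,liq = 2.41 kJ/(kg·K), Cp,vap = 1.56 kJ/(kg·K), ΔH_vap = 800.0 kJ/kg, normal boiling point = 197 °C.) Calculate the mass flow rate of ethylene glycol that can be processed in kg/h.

Δh = 2.41×(197−76.5) + 800.0 + 1.56×(275−197) = 1212.1 kJ/kg
Q = 159 kW = 159 kJ/s = 572400 kJ/h
ṁ = Q/Δh = 572400 / 1212.1 = 472.24 kg/h

ṁ = 472 kg/h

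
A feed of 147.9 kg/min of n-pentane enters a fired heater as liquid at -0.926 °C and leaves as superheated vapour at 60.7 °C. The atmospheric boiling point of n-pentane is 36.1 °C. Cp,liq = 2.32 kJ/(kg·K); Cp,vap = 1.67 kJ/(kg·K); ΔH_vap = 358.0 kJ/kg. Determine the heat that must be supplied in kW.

Q = 1200 kW

liquid -0.926→36.1 °C: 85.9 kJ/kg
vaporisation at 36.1 °C: 358 kJ/kg
vapour 36.1→60.7 °C: 41.082 kJ/kg
Δh = 85.9 + 358 + 41.082 = 484.98 kJ/kg
Q = ṁ·Δh = 147.9 kg/min × 484.98 kJ/kg = 71729 kJ/min
|Q| = 1195.5 kW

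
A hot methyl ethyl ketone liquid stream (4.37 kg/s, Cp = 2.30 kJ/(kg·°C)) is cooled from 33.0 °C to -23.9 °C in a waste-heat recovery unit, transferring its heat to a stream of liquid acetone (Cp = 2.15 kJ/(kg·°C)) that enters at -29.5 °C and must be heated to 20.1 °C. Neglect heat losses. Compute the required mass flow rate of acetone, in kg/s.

ṁ_c = 5.36 kg/s

Heat released by hot stream: Q = 4.37 × 2.30 × (33.0 − -23.9) = 571.9 kJ/s
Energy balance on cold side (adiabatic exchanger): Q = ṁ_c·Cp_c·(T_c,out − T_c,in)
ṁ_c = 571.9 / [2.15 × (20.1 − -29.5)] = 5.3629 kg/s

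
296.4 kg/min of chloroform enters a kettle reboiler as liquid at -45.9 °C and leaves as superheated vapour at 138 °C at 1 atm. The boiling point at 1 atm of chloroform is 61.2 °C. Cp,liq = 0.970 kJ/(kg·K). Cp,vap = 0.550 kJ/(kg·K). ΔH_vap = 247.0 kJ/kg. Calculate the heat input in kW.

Q = 1940 kW

liquid -45.9→61.2 °C: 103.89 kJ/kg
vaporisation at 61.2 °C: 247 kJ/kg
vapour 61.2→138 °C: 42.24 kJ/kg
Δh = 103.89 + 247 + 42.24 = 393.13 kJ/kg
Q = ṁ·Δh = 296.4 kg/min × 393.13 kJ/kg = 116520 kJ/min
|Q| = 1942 kW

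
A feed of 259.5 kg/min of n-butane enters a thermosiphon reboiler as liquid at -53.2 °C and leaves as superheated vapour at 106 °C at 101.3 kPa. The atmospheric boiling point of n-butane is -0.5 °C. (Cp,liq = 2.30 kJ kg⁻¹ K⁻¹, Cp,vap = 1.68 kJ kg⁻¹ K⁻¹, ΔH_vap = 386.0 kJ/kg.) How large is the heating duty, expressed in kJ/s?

liquid -53.2→-0.5 °C: 121.21 kJ/kg
vaporisation at -0.5 °C: 386 kJ/kg
vapour -0.5→106 °C: 178.92 kJ/kg
Δh = 121.21 + 386 + 178.92 = 686.13 kJ/kg
Q = ṁ·Δh = 259.5 kg/min × 686.13 kJ/kg = 178050 kJ/min
|Q| = 2967.5 kW

Q = 2970 kJ/s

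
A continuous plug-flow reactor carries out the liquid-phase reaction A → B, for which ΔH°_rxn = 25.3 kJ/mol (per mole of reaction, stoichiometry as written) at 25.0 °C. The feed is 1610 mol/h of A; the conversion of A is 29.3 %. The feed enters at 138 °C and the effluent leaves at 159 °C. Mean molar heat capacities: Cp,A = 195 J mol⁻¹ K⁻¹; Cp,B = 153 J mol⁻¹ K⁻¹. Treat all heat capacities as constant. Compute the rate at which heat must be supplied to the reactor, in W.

Extent of reaction ξ = 0.293 × 1610 = 471.73 mol/h
Reaction term: ξ·ΔH°_rxn = 471.73 × 25.3 = 11935 kJ/h
Sensible, feed 138→25 °C: -35476 kJ/h
Outlet flows (mol/h): A 1138.3, B 471.73
Sensible, products 25→159 °C: 39414 kJ/h
Q = ΔH = 15873 kJ/h = 4.4091 kW
Heat supplied = 4409.1 W

Q_in = 4410 W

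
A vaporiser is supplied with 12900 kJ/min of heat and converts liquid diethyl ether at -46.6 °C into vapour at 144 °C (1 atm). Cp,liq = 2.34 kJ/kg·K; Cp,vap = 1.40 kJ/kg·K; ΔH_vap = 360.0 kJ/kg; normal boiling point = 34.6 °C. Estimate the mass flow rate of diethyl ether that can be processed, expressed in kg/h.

Δh = 2.34×(34.6−-46.6) + 360.0 + 1.40×(144−34.6) = 703.17 kJ/kg
Q = 12900 kJ/min = 215 kJ/s = 774000 kJ/h
ṁ = Q/Δh = 774000 / 703.17 = 1100.7 kg/h

ṁ = 1100 kg/h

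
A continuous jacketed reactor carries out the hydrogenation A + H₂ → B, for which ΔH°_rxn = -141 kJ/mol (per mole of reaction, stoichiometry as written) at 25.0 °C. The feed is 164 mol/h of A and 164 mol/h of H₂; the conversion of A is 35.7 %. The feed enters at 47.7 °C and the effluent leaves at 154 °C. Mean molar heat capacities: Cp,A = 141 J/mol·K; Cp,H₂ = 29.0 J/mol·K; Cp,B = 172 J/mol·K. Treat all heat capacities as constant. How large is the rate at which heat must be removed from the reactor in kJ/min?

Extent of reaction ξ = 0.357 × 164 = 58.548 mol/h
Reaction term: ξ·ΔH°_rxn = 58.548 × -141 = -8255.3 kJ/h
Sensible, feed 47.7→25 °C: -632.88 kJ/h
Outlet flows (mol/h): A 105.45, H₂ 105.45, B 58.548
Sensible, products 25→154 °C: 3611.6 kJ/h
Q = ΔH = -5276.5 kJ/h = -1.4657 kW
Heat removed = 87.942 kJ/min

Q_out = 87.9 kJ/min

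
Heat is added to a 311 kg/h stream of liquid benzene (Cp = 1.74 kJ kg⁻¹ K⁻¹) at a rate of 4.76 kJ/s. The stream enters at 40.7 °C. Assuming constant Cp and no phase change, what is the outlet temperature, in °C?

Q = 4.76 kJ/s = 17136 kJ/h
ΔT = Q/(ṁ·Cp) = 17136/(311×1.74) = 31.666 K
T_out = 40.7 + 31.666 = 72.366 °C

T_out = 72.4 °C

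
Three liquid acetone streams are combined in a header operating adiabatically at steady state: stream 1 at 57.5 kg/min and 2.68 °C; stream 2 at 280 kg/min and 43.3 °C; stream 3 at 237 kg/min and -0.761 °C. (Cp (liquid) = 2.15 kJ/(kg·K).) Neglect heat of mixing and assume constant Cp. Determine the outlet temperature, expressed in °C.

Energy balance with Q = 0: Σ ṁᵢCp,ᵢ(T_out − Tᵢ) = 0
Σ ṁᵢCp,ᵢTᵢ = 57.5×2.15×2.68 + 280×2.15×43.3 + 237×2.15×-0.761 = 26010
Σ ṁᵢCp,ᵢ = 57.5×2.15 + 280×2.15 + 237×2.15 = 1235.2
T_out = 26010 / 1235.2 = 21.058 °C

T_out = 21.1 °C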